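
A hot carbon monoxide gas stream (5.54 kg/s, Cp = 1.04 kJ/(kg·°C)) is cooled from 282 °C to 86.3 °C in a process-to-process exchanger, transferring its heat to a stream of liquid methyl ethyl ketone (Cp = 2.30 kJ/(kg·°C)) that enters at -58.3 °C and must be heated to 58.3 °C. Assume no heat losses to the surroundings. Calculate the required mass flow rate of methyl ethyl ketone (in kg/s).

Heat released by hot stream: Q = 5.54 × 1.04 × (282 − 86.3) = 1127.5 kJ/s
Energy balance on cold side (adiabatic exchanger): Q = ṁ_c·Cp_c·(T_c,out − T_c,in)
ṁ_c = 1127.5 / [2.30 × (58.3 − -58.3)] = 4.2044 kg/s

ṁ_c = 4.20 kg/s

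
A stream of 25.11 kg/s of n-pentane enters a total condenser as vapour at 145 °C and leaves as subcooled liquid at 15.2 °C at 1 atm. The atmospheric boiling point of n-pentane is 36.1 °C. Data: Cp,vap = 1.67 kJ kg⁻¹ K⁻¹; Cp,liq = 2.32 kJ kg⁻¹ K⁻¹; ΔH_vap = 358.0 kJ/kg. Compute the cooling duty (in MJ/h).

vapour 145→36.1 °C: -181.86 kJ/kg
condensation at 36.1 °C: -358 kJ/kg
liquid 36.1→15.2 °C: -48.488 kJ/kg
Δh = -181.86 + -358 + -48.488 = -588.35 kJ/kg
Q = ṁ·Δh = 25.11 kg/s × -588.35 kJ/kg = -14773 kJ/s
|Q| = 14773 kW = 53185 MJ/h

Q_c = 53200 MJ/h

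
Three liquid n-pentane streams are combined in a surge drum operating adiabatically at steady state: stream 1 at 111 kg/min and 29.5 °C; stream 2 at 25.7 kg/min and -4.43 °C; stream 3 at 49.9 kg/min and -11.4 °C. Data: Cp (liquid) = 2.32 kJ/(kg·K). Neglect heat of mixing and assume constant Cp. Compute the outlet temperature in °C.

No heat crosses the boundary, so H_out = H_in.
T_out = Σ ṁᵢCp,ᵢTᵢ / Σ ṁᵢCp,ᵢ
      = 6013 / 432.91 = 13.89 °C

T_out = 13.9 °C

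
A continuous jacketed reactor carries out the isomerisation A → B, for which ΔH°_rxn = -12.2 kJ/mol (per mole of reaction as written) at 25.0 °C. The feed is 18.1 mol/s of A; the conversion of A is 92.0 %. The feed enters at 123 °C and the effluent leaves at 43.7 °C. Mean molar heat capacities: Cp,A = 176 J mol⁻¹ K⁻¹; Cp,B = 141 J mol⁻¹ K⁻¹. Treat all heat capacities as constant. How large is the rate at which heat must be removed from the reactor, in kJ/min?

Extent of reaction ξ = 0.920 × 18.1 = 16.652 mol/s
Reaction term: ξ·ΔH°_rxn = 16.652 × -12.2 = -203.15 kJ/s
Sensible, feed 123→25 °C: -312.19 kJ/s
Outlet flows (mol/s): A 1.448, B 16.652
Sensible, products 25→43.7 °C: 48.672 kJ/s
Q = ΔH = -466.67 kJ/s = -466.67 kW
Heat removed = 28000 kJ/min

Q_out = 28000 kJ/min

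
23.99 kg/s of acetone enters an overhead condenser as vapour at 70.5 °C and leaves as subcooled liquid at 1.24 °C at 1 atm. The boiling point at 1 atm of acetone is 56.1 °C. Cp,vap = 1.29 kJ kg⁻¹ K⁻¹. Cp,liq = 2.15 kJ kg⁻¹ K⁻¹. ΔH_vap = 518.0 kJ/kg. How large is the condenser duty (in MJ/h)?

Q_c = 56500 MJ/h

vapour 70.5→56.1 °C: -18.576 kJ/kg
condensation at 56.1 °C: -518 kJ/kg
liquid 56.1→1.24 °C: -117.95 kJ/kg
Δh = -18.576 + -518 + -117.95 = -654.52 kJ/kg
Q = ṁ·Δh = 23.99 kg/s × -654.52 kJ/kg = -15702 kJ/s
|Q| = 15702 kW = 56527 MJ/h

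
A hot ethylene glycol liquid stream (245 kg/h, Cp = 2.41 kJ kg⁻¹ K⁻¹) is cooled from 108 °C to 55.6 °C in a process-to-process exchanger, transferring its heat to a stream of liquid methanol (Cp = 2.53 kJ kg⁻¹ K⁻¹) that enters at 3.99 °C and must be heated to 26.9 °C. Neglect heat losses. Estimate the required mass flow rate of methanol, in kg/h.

ṁ_c = 534 kg/h

Heat released by hot stream: Q = 245 × 2.41 × (108 − 55.6) = 30940 kJ/h
Energy balance on cold side (adiabatic exchanger): Q = ṁ_c·Cp_c·(T_c,out − T_c,in)
ṁ_c = 30940 / [2.53 × (26.9 − 3.99)] = 533.79 kg/h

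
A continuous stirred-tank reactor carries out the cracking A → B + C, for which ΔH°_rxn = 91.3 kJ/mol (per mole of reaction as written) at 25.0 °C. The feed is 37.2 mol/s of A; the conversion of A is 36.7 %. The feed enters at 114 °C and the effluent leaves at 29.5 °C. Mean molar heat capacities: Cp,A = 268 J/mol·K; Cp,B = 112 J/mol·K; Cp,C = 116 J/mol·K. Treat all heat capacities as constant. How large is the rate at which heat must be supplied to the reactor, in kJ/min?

Extent of reaction ξ = 0.367 × 37.2 = 13.652 mol/s
Reaction term: ξ·ΔH°_rxn = 13.652 × 91.3 = 1246.5 kJ/s
Sensible, feed 114→25 °C: -887.29 kJ/s
Outlet flows (mol/s): A 23.548, B 13.652, C 13.652
Sensible, products 25→29.5 °C: 42.406 kJ/s
Q = ΔH = 401.58 kJ/s = 401.58 kW
Heat supplied = 24095 kJ/min

Q_in = 24100 kJ/min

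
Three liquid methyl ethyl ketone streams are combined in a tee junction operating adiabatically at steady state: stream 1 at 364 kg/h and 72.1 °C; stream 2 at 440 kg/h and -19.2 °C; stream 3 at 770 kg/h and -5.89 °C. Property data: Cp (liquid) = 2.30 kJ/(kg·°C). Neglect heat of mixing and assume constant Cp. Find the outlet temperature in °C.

T_out = 8.43 °C

Energy balance with Q = 0: Σ ṁᵢCp,ᵢ(T_out − Tᵢ) = 0
Σ ṁᵢCp,ᵢTᵢ = 364×2.30×72.1 + 440×2.30×-19.2 + 770×2.30×-5.89 = 30501
Σ ṁᵢCp,ᵢ = 364×2.30 + 440×2.30 + 770×2.30 = 3620.2
T_out = 30501 / 3620.2 = 8.4251 °C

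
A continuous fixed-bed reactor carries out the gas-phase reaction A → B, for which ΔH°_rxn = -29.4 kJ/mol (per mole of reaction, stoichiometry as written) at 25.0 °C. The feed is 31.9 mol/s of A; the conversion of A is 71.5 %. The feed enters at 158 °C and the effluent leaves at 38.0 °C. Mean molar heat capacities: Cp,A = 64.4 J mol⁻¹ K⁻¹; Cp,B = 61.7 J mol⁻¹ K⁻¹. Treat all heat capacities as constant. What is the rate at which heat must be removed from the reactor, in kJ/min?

Extent of reaction ξ = 0.715 × 31.9 = 22.808 mol/s
Reaction term: ξ·ΔH°_rxn = 22.808 × -29.4 = -670.57 kJ/s
Sensible, feed 158→25 °C: -273.23 kJ/s
Outlet flows (mol/s): A 9.0915, B 22.808
Sensible, products 25→38.0 °C: 25.906 kJ/s
Q = ΔH = -917.89 kJ/s = -917.89 kW
Heat removed = 55074 kJ/min

Q_out = 55100 kJ/min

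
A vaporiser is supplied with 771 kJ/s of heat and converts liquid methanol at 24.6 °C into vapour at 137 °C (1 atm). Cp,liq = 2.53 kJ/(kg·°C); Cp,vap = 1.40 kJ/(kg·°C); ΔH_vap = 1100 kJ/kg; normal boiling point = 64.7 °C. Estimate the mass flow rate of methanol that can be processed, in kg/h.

Δh = 2.53×(64.7−24.6) + 1100 + 1.40×(137−64.7) = 1302.7 kJ/kg
Q = 771 kJ/s = 771 kJ/s = 2.7756e+06 kJ/h
ṁ = Q/Δh = 2.7756e+06 / 1302.7 = 2130.7 kg/h

ṁ = 2130 kg/h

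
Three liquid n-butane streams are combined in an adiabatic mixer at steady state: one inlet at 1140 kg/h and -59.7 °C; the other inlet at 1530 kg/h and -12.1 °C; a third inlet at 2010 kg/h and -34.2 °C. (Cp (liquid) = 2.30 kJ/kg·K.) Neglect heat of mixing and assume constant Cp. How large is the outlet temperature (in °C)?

Energy balance with Q = 0: Σ ṁᵢCp,ᵢ(T_out − Tᵢ) = 0
T_out = Σ ṁᵢCp,ᵢTᵢ / Σ ṁᵢCp,ᵢ
      = -357220 / 10764 = -33.187 °C

T_out = -33.2 °C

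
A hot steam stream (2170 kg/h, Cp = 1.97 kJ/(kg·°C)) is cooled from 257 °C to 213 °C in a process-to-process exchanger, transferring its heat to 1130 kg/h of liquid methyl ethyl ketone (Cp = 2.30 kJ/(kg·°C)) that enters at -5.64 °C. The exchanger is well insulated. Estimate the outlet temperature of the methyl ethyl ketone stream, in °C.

Heat released by hot stream: Q = 2170 × 1.97 × (257 − 213) = 188100 kJ/h
Energy balance on cold side (adiabatic exchanger): Q = ṁ_c·Cp_c·(T_c,out − T_c,in)
T_c,out = -5.64 + 188100/(1130 × 2.30) = 66.732 °C

T_c,out = 66.7 °C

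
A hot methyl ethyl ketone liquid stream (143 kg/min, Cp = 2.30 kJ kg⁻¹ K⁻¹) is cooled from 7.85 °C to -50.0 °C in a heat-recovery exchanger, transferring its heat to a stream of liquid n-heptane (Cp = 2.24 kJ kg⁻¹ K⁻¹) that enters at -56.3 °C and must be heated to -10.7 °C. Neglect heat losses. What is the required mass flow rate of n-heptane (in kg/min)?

ṁ_c = 186 kg/min

Heat released by hot stream: Q = 143 × 2.30 × (7.85 − -50.0) = 19027 kJ/min
Energy balance on cold side (adiabatic exchanger): Q = ṁ_c·Cp_c·(T_c,out − T_c,in)
ṁ_c = 19027 / [2.24 × (-10.7 − -56.3)] = 186.27 kg/min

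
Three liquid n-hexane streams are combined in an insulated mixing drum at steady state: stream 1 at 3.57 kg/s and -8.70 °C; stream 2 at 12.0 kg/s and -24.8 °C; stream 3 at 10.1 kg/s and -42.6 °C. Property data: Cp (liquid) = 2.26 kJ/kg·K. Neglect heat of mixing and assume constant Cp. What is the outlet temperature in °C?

Energy balance with Q = 0: Σ ṁᵢCp,ᵢ(T_out − Tᵢ) = 0
T_out = Σ ṁᵢCp,ᵢTᵢ / Σ ṁᵢCp,ᵢ
      = -1715.2 / 58.014 = -29.564 °C

T_out = -29.6 °C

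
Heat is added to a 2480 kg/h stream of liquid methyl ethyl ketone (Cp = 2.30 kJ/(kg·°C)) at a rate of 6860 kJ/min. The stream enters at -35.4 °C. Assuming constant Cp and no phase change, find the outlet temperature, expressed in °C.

T_out = 36.8 °C

Q = 6860 kJ/min = 411600 kJ/h
ΔT = Q/(ṁ·Cp) = 411600/(2480×2.30) = 72.16 K
T_out = -35.4 + 72.16 = 36.76 °C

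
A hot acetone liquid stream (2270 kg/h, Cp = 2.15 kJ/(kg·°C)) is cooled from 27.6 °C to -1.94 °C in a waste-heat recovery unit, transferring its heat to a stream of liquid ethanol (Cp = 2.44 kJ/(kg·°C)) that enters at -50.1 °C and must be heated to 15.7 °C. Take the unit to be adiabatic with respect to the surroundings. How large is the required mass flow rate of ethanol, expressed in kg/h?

ṁ_c = 898 kg/h

Heat released by hot stream: Q = 2270 × 2.15 × (27.6 − -1.94) = 144170 kJ/h
Energy balance on cold side (adiabatic exchanger): Q = ṁ_c·Cp_c·(T_c,out − T_c,in)
ṁ_c = 144170 / [2.44 × (15.7 − -50.1)] = 897.96 kg/h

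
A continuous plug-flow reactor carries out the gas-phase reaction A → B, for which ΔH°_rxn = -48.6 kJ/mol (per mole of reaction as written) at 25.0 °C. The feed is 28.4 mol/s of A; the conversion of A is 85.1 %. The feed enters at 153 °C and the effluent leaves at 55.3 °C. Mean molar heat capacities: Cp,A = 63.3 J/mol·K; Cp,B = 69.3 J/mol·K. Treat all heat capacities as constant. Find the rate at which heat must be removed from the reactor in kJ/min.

Q_out = 80700 kJ/min

Extent of reaction ξ = 0.851 × 28.4 = 24.168 mol/s
Reaction term: ξ·ΔH°_rxn = 24.168 × -48.6 = -1174.6 kJ/s
Sensible, feed 153→25 °C: -230.11 kJ/s
Outlet flows (mol/s): A 4.2316, B 24.168
Sensible, products 25→55.3 °C: 58.865 kJ/s
Q = ΔH = -1345.8 kJ/s = -1345.8 kW
Heat removed = 80750 kJ/min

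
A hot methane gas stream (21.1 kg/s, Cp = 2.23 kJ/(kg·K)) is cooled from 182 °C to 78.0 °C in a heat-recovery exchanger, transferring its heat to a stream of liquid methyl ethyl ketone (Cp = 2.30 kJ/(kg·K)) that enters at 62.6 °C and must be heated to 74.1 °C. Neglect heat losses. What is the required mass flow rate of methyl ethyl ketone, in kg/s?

Heat released by hot stream: Q = 21.1 × 2.23 × (182 − 78.0) = 4893.5 kJ/s
Energy balance on cold side (adiabatic exchanger): Q = ṁ_c·Cp_c·(T_c,out − T_c,in)
ṁ_c = 4893.5 / [2.30 × (74.1 − 62.6)] = 185.01 kg/s

ṁ_c = 185 kg/s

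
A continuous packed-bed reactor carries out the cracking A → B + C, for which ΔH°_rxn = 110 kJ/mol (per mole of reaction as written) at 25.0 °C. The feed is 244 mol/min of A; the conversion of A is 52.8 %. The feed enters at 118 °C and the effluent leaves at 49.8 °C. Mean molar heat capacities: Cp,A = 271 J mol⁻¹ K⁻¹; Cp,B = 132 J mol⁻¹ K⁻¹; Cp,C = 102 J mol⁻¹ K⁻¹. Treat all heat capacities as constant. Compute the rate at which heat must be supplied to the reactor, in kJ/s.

Extent of reaction ξ = 0.528 × 244 = 128.83 mol/min
Reaction term: ξ·ΔH°_rxn = 128.83 × 110 = 14172 kJ/min
Sensible, feed 118→25 °C: -6149.5 kJ/min
Outlet flows (mol/min): A 115.17, B 128.83, C 128.83
Sensible, products 25→49.8 °C: 1521.7 kJ/min
Q = ΔH = 9543.6 kJ/min = 159.06 kW
Heat supplied = 159.06 kJ/s

Q_in = 159 kJ/s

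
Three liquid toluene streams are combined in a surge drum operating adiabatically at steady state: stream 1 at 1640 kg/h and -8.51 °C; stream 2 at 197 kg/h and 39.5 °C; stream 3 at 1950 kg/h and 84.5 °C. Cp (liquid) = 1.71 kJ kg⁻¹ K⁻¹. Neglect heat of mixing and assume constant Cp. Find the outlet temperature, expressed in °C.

T_out = 41.9 °C

Energy balance with Q = 0: Σ ṁᵢCp,ᵢ(T_out − Tᵢ) = 0
T_out = Σ ṁᵢCp,ᵢTᵢ / Σ ṁᵢCp,ᵢ
      = 271210 / 6475.8 = 41.88 °C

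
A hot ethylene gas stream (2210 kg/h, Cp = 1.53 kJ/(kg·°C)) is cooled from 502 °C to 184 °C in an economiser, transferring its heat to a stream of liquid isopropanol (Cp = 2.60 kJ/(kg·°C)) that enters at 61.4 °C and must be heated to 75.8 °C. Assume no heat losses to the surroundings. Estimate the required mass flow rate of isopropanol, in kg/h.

ṁ_c = 28700 kg/h

Heat released by hot stream: Q = 2210 × 1.53 × (502 − 184) = 1.0753e+06 kJ/h
Energy balance on cold side (adiabatic exchanger): Q = ṁ_c·Cp_c·(T_c,out − T_c,in)
ṁ_c = 1.0753e+06 / [2.60 × (75.8 − 61.4)] = 28719 kg/h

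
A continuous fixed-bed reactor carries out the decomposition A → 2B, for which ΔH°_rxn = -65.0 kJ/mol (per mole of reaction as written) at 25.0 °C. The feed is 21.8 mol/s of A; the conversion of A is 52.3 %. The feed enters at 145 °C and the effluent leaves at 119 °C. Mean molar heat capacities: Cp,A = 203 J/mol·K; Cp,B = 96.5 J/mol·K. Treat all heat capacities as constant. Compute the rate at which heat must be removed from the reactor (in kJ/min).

Extent of reaction ξ = 0.523 × 21.8 = 11.401 mol/s
Reaction term: ξ·ΔH°_rxn = 11.401 × -65.0 = -741.09 kJ/s
Sensible, feed 145→25 °C: -531.05 kJ/s
Outlet flows (mol/s): A 10.399, B 22.803
Sensible, products 25→119 °C: 405.27 kJ/s
Q = ΔH = -866.87 kJ/s = -866.87 kW
Heat removed = 52012 kJ/min

Q_out = 52000 kJ/min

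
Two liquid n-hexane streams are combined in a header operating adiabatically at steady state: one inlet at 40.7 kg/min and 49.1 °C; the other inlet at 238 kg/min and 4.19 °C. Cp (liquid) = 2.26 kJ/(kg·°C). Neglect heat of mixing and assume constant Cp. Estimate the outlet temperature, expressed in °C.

T_out = 10.7 °C

No heat crosses the boundary, so H_out = H_in.
T_out = Σ ṁᵢCp,ᵢTᵢ / Σ ṁᵢCp,ᵢ
      = 6770 / 629.86 = 10.748 °C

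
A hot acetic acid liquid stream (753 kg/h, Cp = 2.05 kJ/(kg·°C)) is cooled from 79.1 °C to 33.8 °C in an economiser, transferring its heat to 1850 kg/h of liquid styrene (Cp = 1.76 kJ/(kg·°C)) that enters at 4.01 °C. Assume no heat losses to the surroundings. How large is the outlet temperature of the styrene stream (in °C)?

Heat released by hot stream: Q = 753 × 2.05 × (79.1 − 33.8) = 69927 kJ/h
Energy balance on cold side (adiabatic exchanger): Q = ṁ_c·Cp_c·(T_c,out − T_c,in)
T_c,out = 4.01 + 69927/(1850 × 1.76) = 25.486 °C

T_c,out = 25.5 °C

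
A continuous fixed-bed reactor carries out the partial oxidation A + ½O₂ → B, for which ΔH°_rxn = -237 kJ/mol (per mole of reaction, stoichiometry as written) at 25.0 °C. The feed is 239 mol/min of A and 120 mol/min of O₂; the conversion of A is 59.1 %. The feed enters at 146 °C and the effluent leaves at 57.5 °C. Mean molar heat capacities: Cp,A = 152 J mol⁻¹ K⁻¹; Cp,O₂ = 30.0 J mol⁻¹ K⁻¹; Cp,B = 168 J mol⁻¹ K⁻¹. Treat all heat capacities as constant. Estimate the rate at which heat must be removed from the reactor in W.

Extent of reaction ξ = 0.591 × 239 = 141.25 mol/min
Reaction term: ξ·ΔH°_rxn = 141.25 × -237 = -33476 kJ/min
Sensible, feed 146→25 °C: -4831.3 kJ/min
Outlet flows (mol/min): A 97.751, O₂ 49.376, B 141.25
Sensible, products 25→57.5 °C: 1302.3 kJ/min
Q = ΔH = -37005 kJ/min = -616.75 kW
Heat removed = 616750 W

Q_out = 617000 W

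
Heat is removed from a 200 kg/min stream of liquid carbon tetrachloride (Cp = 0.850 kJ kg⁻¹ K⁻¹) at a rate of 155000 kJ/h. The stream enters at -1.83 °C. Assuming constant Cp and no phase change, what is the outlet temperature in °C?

Q = 155000 kJ/h = 2583.3 kJ/min
ΔT = Q/(ṁ·Cp) = 2583.3/(200×0.850) = 15.196 K
T_out = -1.83 − 15.196 = -17.026 °C

T_out = -17.0 °C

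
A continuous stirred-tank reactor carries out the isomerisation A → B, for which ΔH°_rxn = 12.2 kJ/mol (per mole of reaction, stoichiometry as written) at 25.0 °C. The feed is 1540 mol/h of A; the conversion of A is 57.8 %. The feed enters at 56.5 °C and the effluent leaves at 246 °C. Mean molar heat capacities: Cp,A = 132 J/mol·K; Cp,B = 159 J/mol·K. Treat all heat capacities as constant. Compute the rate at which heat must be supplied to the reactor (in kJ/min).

Q_in = 912 kJ/min

Extent of reaction ξ = 0.578 × 1540 = 890.12 mol/h
Reaction term: ξ·ΔH°_rxn = 890.12 × 12.2 = 10859 kJ/h
Sensible, feed 56.5→25 °C: -6403.3 kJ/h
Outlet flows (mol/h): A 649.88, B 890.12
Sensible, products 25→246 °C: 50236 kJ/h
Q = ΔH = 54692 kJ/h = 15.192 kW
Heat supplied = 911.54 kJ/min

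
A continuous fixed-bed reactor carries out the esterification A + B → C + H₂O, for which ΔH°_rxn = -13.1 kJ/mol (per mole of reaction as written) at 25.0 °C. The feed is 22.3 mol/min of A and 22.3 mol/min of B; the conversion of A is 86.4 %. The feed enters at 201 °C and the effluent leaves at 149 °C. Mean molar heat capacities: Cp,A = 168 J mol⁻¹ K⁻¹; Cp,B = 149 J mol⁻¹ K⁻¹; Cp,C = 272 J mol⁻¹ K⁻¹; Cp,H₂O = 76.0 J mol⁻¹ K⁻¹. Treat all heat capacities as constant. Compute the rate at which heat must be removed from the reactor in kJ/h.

Extent of reaction ξ = 0.864 × 22.3 = 19.267 mol/min
Reaction term: ξ·ΔH°_rxn = 19.267 × -13.1 = -252.4 kJ/min
Sensible, feed 201→25 °C: -1244.2 kJ/min
Outlet flows (mol/min): A 3.0328, B 3.0328, C 19.267, H₂O 19.267
Sensible, products 25→149 °C: 950.63 kJ/min
Q = ΔH = -545.93 kJ/min = -9.0988 kW
Heat removed = 32756 kJ/h

Q_out = 32800 kJ/h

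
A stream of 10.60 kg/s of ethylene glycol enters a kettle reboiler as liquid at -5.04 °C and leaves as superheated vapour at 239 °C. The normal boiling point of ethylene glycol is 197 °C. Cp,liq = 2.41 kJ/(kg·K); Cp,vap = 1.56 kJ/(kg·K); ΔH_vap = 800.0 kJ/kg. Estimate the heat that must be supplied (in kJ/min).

Q = 860000 kJ/min

liquid -5.04→197 °C: 486.92 kJ/kg
vaporisation at 197 °C: 800 kJ/kg
vapour 197→239 °C: 65.52 kJ/kg
Δh = 486.92 + 800 + 65.52 = 1352.4 kJ/kg
Q = ṁ·Δh = 10.60 kg/s × 1352.4 kJ/kg = 14336 kJ/s
|Q| = 14336 kW = 860150 kJ/min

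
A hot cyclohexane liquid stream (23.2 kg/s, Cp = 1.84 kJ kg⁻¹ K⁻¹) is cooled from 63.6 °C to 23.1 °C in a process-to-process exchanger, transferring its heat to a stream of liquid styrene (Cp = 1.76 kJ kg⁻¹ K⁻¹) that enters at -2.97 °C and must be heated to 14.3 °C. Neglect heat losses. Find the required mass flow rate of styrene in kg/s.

Heat released by hot stream: Q = 23.2 × 1.84 × (63.6 − 23.1) = 1728.9 kJ/s
Energy balance on cold side (adiabatic exchanger): Q = ṁ_c·Cp_c·(T_c,out − T_c,in)
ṁ_c = 1728.9 / [1.76 × (14.3 − -2.97)] = 56.88 kg/s

ṁ_c = 56.9 kg/s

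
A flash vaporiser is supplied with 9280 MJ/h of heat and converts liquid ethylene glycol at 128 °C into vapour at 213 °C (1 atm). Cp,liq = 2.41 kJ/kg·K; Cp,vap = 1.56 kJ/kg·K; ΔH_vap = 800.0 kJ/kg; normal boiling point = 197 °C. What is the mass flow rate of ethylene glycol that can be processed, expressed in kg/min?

Δh = 2.41×(197−128) + 800.0 + 1.56×(213−197) = 991.25 kJ/kg
Q = 9280 MJ/h = 2577.8 kJ/s = 154670 kJ/min
ṁ = Q/Δh = 154670 / 991.25 = 156.03 kg/min

ṁ = 156 kg/min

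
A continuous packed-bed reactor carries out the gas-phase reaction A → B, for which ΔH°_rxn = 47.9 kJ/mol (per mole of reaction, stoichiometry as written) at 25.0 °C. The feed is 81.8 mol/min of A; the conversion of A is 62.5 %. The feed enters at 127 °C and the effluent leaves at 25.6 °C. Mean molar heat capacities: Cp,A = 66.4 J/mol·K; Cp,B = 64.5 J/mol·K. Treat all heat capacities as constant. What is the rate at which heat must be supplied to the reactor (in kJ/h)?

Q_in = 114000 kJ/h

Extent of reaction ξ = 0.625 × 81.8 = 51.125 mol/min
Reaction term: ξ·ΔH°_rxn = 51.125 × 47.9 = 2448.9 kJ/min
Sensible, feed 127→25 °C: -554.02 kJ/min
Outlet flows (mol/min): A 30.675, B 51.125
Sensible, products 25→25.6 °C: 3.2006 kJ/min
Q = ΔH = 1898.1 kJ/min = 31.635 kW
Heat supplied = 113880 kJ/h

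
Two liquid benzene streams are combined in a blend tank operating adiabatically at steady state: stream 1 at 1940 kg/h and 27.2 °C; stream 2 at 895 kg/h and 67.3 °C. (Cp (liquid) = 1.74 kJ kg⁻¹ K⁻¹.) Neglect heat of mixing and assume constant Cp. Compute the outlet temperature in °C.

T_out = 39.9 °C

No heat crosses the boundary, so H_out = H_in.
T_out = Σ ṁᵢCp,ᵢTᵢ / Σ ṁᵢCp,ᵢ
      = 196620 / 4932.9 = 39.859 °C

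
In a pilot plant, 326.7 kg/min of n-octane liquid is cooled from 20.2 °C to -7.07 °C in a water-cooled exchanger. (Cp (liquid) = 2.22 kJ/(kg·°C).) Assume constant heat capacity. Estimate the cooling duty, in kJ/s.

Q = ṁ·Cp·ΔT = 326.7 × 2.22 × (-7.07 − 20.2) = -19778 kJ/min
Converting: 19778 / 60 s = 329.64 kW

Q_c = 330 kJ/s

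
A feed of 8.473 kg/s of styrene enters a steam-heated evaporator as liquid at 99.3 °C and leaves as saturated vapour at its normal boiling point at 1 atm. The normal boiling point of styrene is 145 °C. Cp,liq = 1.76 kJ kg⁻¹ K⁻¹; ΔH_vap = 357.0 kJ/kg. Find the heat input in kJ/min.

Q = 222000 kJ/min

liquid 99.3→145 °C: 80.432 kJ/kg
vaporisation at 145 °C: 357 kJ/kg
Δh = 80.432 + 357 = 437.43 kJ/kg
Q = ṁ·Δh = 8.473 kg/s × 437.43 kJ/kg = 3706.4 kJ/s
|Q| = 3706.4 kW = 222380 kJ/min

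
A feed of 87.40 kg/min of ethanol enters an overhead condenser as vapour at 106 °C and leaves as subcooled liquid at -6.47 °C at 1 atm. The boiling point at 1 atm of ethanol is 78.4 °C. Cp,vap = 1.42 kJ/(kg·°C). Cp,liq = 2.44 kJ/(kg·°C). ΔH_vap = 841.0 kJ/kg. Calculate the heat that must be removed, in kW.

vapour 106→78.4 °C: -39.192 kJ/kg
condensation at 78.4 °C: -841 kJ/kg
liquid 78.4→-6.47 °C: -207.08 kJ/kg
Δh = -39.192 + -841 + -207.08 = -1087.3 kJ/kg
Q = ṁ·Δh = 87.40 kg/min × -1087.3 kJ/kg = -95028 kJ/min
|Q| = 1583.8 kW

Q_c = 1580 kW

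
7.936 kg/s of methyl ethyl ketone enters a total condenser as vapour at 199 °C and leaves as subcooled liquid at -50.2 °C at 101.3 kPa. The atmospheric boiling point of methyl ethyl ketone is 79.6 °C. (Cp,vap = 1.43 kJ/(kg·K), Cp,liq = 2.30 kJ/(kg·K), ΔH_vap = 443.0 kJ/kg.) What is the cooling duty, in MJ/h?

Q_c = 26100 MJ/h

vapour 199→79.6 °C: -170.74 kJ/kg
condensation at 79.6 °C: -443 kJ/kg
liquid 79.6→-50.2 °C: -298.54 kJ/kg
Δh = -170.74 + -443 + -298.54 = -912.28 kJ/kg
Q = ṁ·Δh = 7.936 kg/s × -912.28 kJ/kg = -7239.9 kJ/s
|Q| = 7239.9 kW = 26064 MJ/h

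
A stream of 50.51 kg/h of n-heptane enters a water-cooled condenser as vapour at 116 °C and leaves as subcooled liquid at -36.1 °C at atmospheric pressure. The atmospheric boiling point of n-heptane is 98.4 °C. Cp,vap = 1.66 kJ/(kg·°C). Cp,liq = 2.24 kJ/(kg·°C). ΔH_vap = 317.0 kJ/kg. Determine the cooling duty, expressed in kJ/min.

Q_c = 545 kJ/min

vapour 116→98.4 °C: -29.216 kJ/kg
condensation at 98.4 °C: -317 kJ/kg
liquid 98.4→-36.1 °C: -301.28 kJ/kg
Δh = -29.216 + -317 + -301.28 = -647.5 kJ/kg
Q = ṁ·Δh = 50.51 kg/h × -647.5 kJ/kg = -32705 kJ/h
|Q| = 9.0847 kW = 545.08 kJ/min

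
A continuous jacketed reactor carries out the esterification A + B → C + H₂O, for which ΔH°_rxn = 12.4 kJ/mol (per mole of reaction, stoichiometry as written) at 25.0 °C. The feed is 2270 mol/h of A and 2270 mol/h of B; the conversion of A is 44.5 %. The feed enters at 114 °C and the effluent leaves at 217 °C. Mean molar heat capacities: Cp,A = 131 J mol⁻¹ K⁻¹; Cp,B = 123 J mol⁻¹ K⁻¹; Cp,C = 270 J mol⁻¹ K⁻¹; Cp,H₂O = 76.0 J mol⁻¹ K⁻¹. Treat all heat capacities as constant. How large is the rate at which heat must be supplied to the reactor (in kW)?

Extent of reaction ξ = 0.445 × 2270 = 1010.1 mol/h
Reaction term: ξ·ΔH°_rxn = 1010.1 × 12.4 = 12526 kJ/h
Sensible, feed 114→25 °C: -51316 kJ/h
Outlet flows (mol/h): A 1259.8, B 1259.8, C 1010.1, H₂O 1010.1
Sensible, products 25→217 °C: 128550 kJ/h
Q = ΔH = 89757 kJ/h = 24.932 kW
Heat supplied = 24.932 kW

Q_in = 24.9 kW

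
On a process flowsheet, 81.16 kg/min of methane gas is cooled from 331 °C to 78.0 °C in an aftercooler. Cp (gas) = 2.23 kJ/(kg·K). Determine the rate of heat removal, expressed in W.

Q_c = 763000 W

Q = ṁ·Cp·ΔT = 81.16 × 2.23 × (78.0 − 331) = -45790 kJ/min
Converting: 45790 / 60 s = 763.16 kW
Cooling duty = 763160 W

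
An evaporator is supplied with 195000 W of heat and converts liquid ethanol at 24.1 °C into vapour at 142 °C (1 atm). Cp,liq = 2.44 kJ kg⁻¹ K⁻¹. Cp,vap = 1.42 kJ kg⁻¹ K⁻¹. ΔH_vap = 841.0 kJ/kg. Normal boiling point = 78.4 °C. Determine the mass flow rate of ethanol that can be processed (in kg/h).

Δh = 2.44×(78.4−24.1) + 841.0 + 1.42×(142−78.4) = 1063.8 kJ/kg
Q = 195000 W = 195 kJ/s = 702000 kJ/h
ṁ = Q/Δh = 702000 / 1063.8 = 659.9 kg/h

ṁ = 660 kg/h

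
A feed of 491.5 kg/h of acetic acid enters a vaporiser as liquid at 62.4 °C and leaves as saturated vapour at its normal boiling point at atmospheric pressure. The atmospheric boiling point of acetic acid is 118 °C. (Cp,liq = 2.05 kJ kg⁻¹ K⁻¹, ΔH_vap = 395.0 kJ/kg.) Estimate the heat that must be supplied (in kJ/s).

liquid 62.4→118 °C: 113.98 kJ/kg
vaporisation at 118 °C: 395 kJ/kg
Δh = 113.98 + 395 = 508.98 kJ/kg
Q = ṁ·Δh = 491.5 kg/h × 508.98 kJ/kg = 250160 kJ/h
|Q| = 69.49 kW

Q = 69.5 kJ/s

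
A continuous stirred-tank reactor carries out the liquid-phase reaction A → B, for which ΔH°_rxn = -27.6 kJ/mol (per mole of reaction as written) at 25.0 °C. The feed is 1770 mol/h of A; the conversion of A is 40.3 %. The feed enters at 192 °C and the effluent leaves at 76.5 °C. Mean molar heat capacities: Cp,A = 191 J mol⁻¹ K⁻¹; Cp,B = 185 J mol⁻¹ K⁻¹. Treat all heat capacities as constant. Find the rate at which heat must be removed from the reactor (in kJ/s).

Q_out = 16.4 kJ/s

Extent of reaction ξ = 0.403 × 1770 = 713.31 mol/h
Reaction term: ξ·ΔH°_rxn = 713.31 × -27.6 = -19687 kJ/h
Sensible, feed 192→25 °C: -56458 kJ/h
Outlet flows (mol/h): A 1056.7, B 713.31
Sensible, products 25→76.5 °C: 17190 kJ/h
Q = ΔH = -58955 kJ/h = -16.376 kW
Heat removed = 16.376 kJ/s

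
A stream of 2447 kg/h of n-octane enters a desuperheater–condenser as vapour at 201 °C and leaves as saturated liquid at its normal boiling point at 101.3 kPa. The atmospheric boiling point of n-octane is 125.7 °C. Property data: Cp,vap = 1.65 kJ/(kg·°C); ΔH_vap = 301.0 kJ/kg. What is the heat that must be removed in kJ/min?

Q_c = 17300 kJ/min

vapour 201→125.7 °C: -124.24 kJ/kg
condensation at 125.7 °C: -301 kJ/kg
Δh = -124.24 + -301 = -425.25 kJ/kg
Q = ṁ·Δh = 2447 kg/h × -425.25 kJ/kg = -1.0406e+06 kJ/h
|Q| = 289.05 kW = 17343 kJ/min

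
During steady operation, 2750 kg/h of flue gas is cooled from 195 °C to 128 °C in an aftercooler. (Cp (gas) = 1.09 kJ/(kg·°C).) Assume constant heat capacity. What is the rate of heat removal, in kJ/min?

Q = ṁ·Cp·ΔT = 2750 × 1.09 × (128 − 195) = -200830 kJ/h
Converting: 200830 / 3600 s = 55.787 kW
Cooling duty = 3347.2 kJ/min

Q_c = 3350 kJ/min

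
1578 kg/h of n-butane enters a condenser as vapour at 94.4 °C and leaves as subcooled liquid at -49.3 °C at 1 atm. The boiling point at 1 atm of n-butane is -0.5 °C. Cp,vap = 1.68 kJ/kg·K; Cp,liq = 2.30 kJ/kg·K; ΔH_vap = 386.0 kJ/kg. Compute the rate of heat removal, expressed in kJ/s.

Q_c = 288 kJ/s

vapour 94.4→-0.5 °C: -159.43 kJ/kg
condensation at -0.5 °C: -386 kJ/kg
liquid -0.5→-49.3 °C: -112.24 kJ/kg
Δh = -159.43 + -386 + -112.24 = -657.67 kJ/kg
Q = ṁ·Δh = 1578 kg/h × -657.67 kJ/kg = -1.0378e+06 kJ/h
|Q| = 288.28 kW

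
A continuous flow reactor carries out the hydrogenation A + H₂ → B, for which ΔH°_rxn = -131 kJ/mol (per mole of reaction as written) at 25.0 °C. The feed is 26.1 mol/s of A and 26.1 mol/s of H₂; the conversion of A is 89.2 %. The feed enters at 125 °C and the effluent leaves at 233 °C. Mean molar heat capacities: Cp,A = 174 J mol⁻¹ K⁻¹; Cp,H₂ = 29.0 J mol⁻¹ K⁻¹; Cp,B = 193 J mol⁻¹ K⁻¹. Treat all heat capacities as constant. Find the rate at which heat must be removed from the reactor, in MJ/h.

Q_out = 9090 MJ/h

Extent of reaction ξ = 0.892 × 26.1 = 23.281 mol/s
Reaction term: ξ·ΔH°_rxn = 23.281 × -131 = -3049.8 kJ/s
Sensible, feed 125→25 °C: -529.83 kJ/s
Outlet flows (mol/s): A 2.8188, H₂ 2.8188, B 23.281
Sensible, products 25→233 °C: 1053.6 kJ/s
Q = ΔH = -2526 kJ/s = -2526 kW
Heat removed = 9093.8 MJ/h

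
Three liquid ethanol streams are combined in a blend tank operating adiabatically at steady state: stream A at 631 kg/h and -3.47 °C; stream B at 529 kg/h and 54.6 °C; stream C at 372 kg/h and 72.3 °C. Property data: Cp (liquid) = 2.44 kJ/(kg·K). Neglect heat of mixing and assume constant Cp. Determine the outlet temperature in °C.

T_out = 35.0 °C

Adiabatic, steady state ⇒ Σ ṁᵢCp,ᵢ(T_out − Tᵢ) = 0
T_out = Σ ṁᵢCp,ᵢTᵢ / Σ ṁᵢCp,ᵢ
      = 130760 / 3738.1 = 34.98 °C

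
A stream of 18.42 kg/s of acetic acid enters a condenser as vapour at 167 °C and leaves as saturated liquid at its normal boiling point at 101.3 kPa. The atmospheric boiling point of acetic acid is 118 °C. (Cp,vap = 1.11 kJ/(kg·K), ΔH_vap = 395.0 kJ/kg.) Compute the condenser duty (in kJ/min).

Q_c = 497000 kJ/min

vapour 167→118 °C: -54.39 kJ/kg
condensation at 118 °C: -395 kJ/kg
Δh = -54.39 + -395 = -449.39 kJ/kg
Q = ṁ·Δh = 18.42 kg/s × -449.39 kJ/kg = -8277.8 kJ/s
|Q| = 8277.8 kW = 496670 kJ/min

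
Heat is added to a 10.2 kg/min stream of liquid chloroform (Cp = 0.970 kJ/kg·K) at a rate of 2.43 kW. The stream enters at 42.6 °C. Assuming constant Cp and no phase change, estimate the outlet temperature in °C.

T_out = 57.3 °C

Q = 2.43 kW = 145.8 kJ/min
ΔT = Q/(ṁ·Cp) = 145.8/(10.2×0.970) = 14.736 K
T_out = 42.6 + 14.736 = 57.336 °C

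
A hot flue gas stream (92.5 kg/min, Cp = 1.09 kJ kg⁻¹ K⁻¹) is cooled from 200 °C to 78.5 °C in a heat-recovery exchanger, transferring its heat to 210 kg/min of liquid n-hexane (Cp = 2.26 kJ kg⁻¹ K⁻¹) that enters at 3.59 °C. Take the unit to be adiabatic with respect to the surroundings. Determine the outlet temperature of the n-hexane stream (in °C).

Heat released by hot stream: Q = 92.5 × 1.09 × (200 − 78.5) = 12250 kJ/min
Energy balance on cold side (adiabatic exchanger): Q = ṁ_c·Cp_c·(T_c,out − T_c,in)
T_c,out = 3.59 + 12250/(210 × 2.26) = 29.402 °C

T_c,out = 29.4 °C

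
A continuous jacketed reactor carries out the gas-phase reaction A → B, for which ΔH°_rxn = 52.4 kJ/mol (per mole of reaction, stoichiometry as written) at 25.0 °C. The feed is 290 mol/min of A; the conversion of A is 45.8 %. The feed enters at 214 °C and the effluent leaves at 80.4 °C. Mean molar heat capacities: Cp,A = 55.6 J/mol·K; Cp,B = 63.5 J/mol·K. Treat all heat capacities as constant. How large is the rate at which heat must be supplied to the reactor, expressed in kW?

Q_in = 81.1 kW

Extent of reaction ξ = 0.458 × 290 = 132.82 mol/min
Reaction term: ξ·ΔH°_rxn = 132.82 × 52.4 = 6959.8 kJ/min
Sensible, feed 214→25 °C: -3047.4 kJ/min
Outlet flows (mol/min): A 157.18, B 132.82
Sensible, products 25→80.4 °C: 951.4 kJ/min
Q = ΔH = 4863.7 kJ/min = 81.062 kW
Heat supplied = 81.062 kW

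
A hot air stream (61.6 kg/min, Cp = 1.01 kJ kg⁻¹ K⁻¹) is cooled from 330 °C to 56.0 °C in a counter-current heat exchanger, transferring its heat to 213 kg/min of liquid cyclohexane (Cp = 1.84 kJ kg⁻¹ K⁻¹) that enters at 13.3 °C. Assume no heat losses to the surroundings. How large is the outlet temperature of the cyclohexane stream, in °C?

T_c,out = 56.8 °C

Heat released by hot stream: Q = 61.6 × 1.01 × (330 − 56.0) = 17047 kJ/min
Energy balance on cold side (adiabatic exchanger): Q = ṁ_c·Cp_c·(T_c,out − T_c,in)
T_c,out = 13.3 + 17047/(213 × 1.84) = 56.797 °C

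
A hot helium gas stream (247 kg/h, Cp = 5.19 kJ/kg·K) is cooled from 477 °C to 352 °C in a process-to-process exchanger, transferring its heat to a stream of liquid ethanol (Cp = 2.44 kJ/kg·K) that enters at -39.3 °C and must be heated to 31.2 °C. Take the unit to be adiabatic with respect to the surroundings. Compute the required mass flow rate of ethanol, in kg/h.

Heat released by hot stream: Q = 247 × 5.19 × (477 − 352) = 160240 kJ/h
Energy balance on cold side (adiabatic exchanger): Q = ṁ_c·Cp_c·(T_c,out − T_c,in)
ṁ_c = 160240 / [2.44 × (31.2 − -39.3)] = 931.53 kg/h

ṁ_c = 932 kg/h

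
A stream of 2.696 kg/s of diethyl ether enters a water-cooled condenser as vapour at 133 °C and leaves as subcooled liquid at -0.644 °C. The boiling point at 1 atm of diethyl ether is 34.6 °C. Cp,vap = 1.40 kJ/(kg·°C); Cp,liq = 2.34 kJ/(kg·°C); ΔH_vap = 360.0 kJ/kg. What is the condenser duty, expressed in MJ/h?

vapour 133→34.6 °C: -137.76 kJ/kg
condensation at 34.6 °C: -360 kJ/kg
liquid 34.6→-0.644 °C: -82.471 kJ/kg
Δh = -137.76 + -360 + -82.471 = -580.23 kJ/kg
Q = ṁ·Δh = 2.696 kg/s × -580.23 kJ/kg = -1564.3 kJ/s
|Q| = 1564.3 kW = 5631.5 MJ/h

Q_c = 5630 MJ/h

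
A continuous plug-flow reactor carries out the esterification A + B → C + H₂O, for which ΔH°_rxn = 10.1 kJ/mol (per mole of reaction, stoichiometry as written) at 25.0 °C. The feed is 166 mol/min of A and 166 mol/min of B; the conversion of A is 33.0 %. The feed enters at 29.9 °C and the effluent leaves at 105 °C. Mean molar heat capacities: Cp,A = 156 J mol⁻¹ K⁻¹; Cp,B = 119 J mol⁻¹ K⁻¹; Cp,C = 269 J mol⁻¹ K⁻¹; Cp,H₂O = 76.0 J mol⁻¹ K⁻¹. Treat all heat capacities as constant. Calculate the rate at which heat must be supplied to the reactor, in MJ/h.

Q_in = 257 MJ/h

Extent of reaction ξ = 0.330 × 166 = 54.78 mol/min
Reaction term: ξ·ΔH°_rxn = 54.78 × 10.1 = 553.28 kJ/min
Sensible, feed 29.9→25 °C: -223.68 kJ/min
Outlet flows (mol/min): A 111.22, B 111.22, C 54.78, H₂O 54.78
Sensible, products 25→105 °C: 3958.8 kJ/min
Q = ΔH = 4288.4 kJ/min = 71.473 kW
Heat supplied = 257.3 MJ/h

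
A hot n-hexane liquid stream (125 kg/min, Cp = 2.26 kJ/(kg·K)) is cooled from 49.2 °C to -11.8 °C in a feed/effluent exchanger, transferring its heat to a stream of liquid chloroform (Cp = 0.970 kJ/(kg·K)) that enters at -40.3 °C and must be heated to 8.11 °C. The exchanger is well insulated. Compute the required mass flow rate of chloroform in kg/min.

ṁ_c = 367 kg/min

Heat released by hot stream: Q = 125 × 2.26 × (49.2 − -11.8) = 17232 kJ/min
Energy balance on cold side (adiabatic exchanger): Q = ṁ_c·Cp_c·(T_c,out − T_c,in)
ṁ_c = 17232 / [0.970 × (8.11 − -40.3)] = 366.98 kg/min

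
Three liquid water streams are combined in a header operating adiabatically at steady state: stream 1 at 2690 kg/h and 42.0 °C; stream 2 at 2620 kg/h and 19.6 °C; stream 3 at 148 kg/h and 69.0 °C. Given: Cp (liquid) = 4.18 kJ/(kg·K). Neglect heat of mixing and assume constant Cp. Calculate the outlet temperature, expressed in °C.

T_out = 32.0 °C

Energy balance with Q = 0: Σ ṁᵢCp,ᵢ(T_out − Tᵢ) = 0
Σ ṁᵢCp,ᵢTᵢ = 2690×4.18×42.0 + 2620×4.18×19.6 + 148×4.18×69.0 = 729590
Σ ṁᵢCp,ᵢ = 2690×4.18 + 2620×4.18 + 148×4.18 = 22814
T_out = 729590 / 22814 = 31.979 °C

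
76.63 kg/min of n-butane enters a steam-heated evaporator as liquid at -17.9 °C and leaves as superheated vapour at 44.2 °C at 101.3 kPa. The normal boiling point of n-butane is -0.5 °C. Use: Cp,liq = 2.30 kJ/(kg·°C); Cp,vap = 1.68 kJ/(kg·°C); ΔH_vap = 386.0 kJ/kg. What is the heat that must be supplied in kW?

Q = 640 kW

liquid -17.9→-0.5 °C: 40.02 kJ/kg
vaporisation at -0.5 °C: 386 kJ/kg
vapour -0.5→44.2 °C: 75.096 kJ/kg
Δh = 40.02 + 386 + 75.096 = 501.12 kJ/kg
Q = ṁ·Δh = 76.63 kg/min × 501.12 kJ/kg = 38401 kJ/min
|Q| = 640.01 kW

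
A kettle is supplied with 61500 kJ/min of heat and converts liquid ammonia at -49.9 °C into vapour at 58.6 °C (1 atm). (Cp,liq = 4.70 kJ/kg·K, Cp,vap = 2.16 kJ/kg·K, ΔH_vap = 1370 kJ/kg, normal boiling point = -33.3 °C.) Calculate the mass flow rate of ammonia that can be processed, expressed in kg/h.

Δh = 4.70×(-33.3−-49.9) + 1370 + 2.16×(58.6−-33.3) = 1646.5 kJ/kg
Q = 61500 kJ/min = 1025 kJ/s = 3.69e+06 kJ/h
ṁ = Q/Δh = 3.69e+06 / 1646.5 = 2241.1 kg/h

ṁ = 2240 kg/h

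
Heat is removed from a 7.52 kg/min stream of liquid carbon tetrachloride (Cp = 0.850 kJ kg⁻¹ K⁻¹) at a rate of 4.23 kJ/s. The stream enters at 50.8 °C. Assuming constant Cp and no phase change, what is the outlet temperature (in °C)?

Q = 4.23 kJ/s = 253.8 kJ/min
ΔT = Q/(ṁ·Cp) = 253.8/(7.52×0.850) = 39.706 K
T_out = 50.8 − 39.706 = 11.094 °C

T_out = 11.1 °C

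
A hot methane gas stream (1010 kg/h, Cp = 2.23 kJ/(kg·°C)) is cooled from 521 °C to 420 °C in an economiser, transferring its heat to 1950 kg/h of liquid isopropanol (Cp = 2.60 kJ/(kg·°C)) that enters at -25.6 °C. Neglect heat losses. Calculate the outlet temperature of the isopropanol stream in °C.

T_c,out = 19.3 °C

Heat released by hot stream: Q = 1010 × 2.23 × (521 − 420) = 227480 kJ/h
Energy balance on cold side (adiabatic exchanger): Q = ṁ_c·Cp_c·(T_c,out − T_c,in)
T_c,out = -25.6 + 227480/(1950 × 2.60) = 19.268 °C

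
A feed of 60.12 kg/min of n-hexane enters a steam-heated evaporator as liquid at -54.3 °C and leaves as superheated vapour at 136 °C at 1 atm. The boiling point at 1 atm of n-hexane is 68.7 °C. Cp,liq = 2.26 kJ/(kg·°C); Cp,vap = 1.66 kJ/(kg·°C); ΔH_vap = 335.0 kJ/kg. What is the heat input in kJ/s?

liquid -54.3→68.7 °C: 277.98 kJ/kg
vaporisation at 68.7 °C: 335 kJ/kg
vapour 68.7→136 °C: 111.72 kJ/kg
Δh = 277.98 + 335 + 111.72 = 724.7 kJ/kg
Q = ṁ·Δh = 60.12 kg/min × 724.7 kJ/kg = 43569 kJ/min
|Q| = 726.15 kW

Q = 726 kJ/s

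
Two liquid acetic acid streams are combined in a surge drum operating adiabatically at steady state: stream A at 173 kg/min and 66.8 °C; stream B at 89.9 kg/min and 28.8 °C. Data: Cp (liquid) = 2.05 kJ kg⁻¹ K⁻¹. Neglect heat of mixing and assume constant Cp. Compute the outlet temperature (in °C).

T_out = 53.8 °C

Adiabatic, steady state ⇒ Σ ṁᵢCp,ᵢ(T_out − Tᵢ) = 0
T_out = Σ ṁᵢCp,ᵢTᵢ / Σ ṁᵢCp,ᵢ
      = 28998 / 538.94 = 53.806 °C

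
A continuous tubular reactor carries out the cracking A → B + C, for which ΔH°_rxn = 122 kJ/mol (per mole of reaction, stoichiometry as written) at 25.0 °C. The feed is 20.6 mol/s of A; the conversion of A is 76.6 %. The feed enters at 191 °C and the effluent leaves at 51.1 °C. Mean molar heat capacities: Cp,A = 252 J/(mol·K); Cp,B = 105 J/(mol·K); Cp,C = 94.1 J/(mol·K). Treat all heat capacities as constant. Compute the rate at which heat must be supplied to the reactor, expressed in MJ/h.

Q_in = 4240 MJ/h

Extent of reaction ξ = 0.766 × 20.6 = 15.78 mol/s
Reaction term: ξ·ΔH°_rxn = 15.78 × 122 = 1925.1 kJ/s
Sensible, feed 191→25 °C: -861.74 kJ/s
Outlet flows (mol/s): A 4.8204, B 15.78, C 15.78
Sensible, products 25→51.1 °C: 113.7 kJ/s
Q = ΔH = 1177.1 kJ/s = 1177.1 kW
Heat supplied = 4237.5 MJ/h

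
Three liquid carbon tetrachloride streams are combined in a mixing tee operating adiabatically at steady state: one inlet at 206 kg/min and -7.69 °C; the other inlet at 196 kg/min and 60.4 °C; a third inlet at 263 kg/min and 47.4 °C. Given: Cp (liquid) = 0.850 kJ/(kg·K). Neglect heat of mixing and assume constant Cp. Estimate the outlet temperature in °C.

Energy balance with Q = 0: Σ ṁᵢCp,ᵢ(T_out − Tᵢ) = 0
Σ ṁᵢCp,ᵢTᵢ = 206×0.850×-7.69 + 196×0.850×60.4 + 263×0.850×47.4 = 19312
Σ ṁᵢCp,ᵢ = 206×0.850 + 196×0.850 + 263×0.850 = 565.25
T_out = 19312 / 565.25 = 34.166 °C

T_out = 34.2 °C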